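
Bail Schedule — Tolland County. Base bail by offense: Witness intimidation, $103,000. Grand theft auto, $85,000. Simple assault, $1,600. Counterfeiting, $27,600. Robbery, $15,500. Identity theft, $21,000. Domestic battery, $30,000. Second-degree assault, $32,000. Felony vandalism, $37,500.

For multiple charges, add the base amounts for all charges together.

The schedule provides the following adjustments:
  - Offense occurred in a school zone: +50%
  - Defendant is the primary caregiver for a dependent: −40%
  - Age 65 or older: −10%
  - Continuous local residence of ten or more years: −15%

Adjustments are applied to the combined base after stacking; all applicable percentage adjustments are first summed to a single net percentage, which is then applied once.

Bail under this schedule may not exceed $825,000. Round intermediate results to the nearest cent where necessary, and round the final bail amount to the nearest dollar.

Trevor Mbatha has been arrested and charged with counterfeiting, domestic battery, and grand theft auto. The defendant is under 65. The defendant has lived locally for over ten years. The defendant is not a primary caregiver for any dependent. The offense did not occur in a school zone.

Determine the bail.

Base amounts from the schedule: counterfeiting $27,600; domestic battery $30,000; grand theft auto $85,000.
Stacking rule: sum of all bases. $27,600 + $30,000 + $85,000 = $142,600.
Continuous local residence of ten or more years (−15%): $142,600 × 0.85 = $121,210.
$121,210 is within the $825,000 maximum.

$121,210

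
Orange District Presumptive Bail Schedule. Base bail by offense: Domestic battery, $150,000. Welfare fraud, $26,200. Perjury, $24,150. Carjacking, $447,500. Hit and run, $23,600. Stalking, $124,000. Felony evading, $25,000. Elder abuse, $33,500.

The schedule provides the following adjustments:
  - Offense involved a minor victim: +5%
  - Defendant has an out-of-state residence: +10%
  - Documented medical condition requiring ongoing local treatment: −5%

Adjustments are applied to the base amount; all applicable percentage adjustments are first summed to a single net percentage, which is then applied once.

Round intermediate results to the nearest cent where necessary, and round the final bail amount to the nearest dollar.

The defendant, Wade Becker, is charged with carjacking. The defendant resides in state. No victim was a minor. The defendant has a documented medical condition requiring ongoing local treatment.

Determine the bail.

Base amounts from the schedule: carjacking $447,500.
Single charge. Combined base = $447,500.
Documented medical condition requiring ongoing local treatment (−5%): $447,500 × 0.95 = $425,125.

$425,125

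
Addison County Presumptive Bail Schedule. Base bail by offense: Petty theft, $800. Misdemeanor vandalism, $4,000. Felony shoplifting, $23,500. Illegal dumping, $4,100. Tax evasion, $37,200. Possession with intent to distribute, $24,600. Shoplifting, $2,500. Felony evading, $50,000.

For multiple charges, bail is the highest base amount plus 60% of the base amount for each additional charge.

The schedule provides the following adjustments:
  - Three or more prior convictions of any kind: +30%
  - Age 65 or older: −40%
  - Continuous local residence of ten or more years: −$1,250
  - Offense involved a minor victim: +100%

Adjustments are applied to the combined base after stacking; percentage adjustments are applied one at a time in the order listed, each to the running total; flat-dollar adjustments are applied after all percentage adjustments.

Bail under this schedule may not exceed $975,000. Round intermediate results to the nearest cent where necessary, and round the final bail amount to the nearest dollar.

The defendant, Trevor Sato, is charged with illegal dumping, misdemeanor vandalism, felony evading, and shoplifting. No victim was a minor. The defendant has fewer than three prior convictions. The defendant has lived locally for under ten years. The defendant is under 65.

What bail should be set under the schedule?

$56,360

Base amounts from the schedule: illegal dumping $4,100; misdemeanor vandalism $4,000; felony evading $50,000; shoplifting $2,500.
Stacking rule: highest base plus 60% of each additional charge. Highest is felony evading at $50,000. Additional: $4,100 × 60% = $2,460; $4,000 × 60% = $2,400; $2,500 × 60% = $1,500. Combined base = $50,000 + $6,360 = $56,360.
No adjustment factors apply to this defendant.
$56,360 is within the $975,000 maximum.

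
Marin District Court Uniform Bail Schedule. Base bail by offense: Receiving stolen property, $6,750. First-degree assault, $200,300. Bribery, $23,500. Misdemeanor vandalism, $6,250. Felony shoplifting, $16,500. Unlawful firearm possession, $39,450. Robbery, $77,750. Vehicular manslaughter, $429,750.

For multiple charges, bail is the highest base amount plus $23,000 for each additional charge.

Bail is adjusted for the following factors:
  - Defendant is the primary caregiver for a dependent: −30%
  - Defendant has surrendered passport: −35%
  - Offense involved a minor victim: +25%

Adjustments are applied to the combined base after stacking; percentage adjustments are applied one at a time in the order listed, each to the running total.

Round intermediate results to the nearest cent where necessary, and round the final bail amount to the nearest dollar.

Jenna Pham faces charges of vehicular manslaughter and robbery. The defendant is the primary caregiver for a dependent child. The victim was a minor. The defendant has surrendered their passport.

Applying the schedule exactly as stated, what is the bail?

$257,502

Base amounts from the schedule: vehicular manslaughter $429,750; robbery $77,750.
Stacking rule: highest base plus $23,000 per additional charge. Highest is vehicular manslaughter at $429,750; 1 additional charge → +$23,000. Combined base = $452,750.
Defendant is the primary caregiver for a dependent (−30%): $452,750 × 0.7 = $316,925.
Defendant has surrendered passport (−35%): $316,925 × 0.65 = $206,001.25.
Offense involved a minor victim (+25%): $206,001.25 × 1.25 = $257,501.56.
Rounded to the nearest dollar: $257,502.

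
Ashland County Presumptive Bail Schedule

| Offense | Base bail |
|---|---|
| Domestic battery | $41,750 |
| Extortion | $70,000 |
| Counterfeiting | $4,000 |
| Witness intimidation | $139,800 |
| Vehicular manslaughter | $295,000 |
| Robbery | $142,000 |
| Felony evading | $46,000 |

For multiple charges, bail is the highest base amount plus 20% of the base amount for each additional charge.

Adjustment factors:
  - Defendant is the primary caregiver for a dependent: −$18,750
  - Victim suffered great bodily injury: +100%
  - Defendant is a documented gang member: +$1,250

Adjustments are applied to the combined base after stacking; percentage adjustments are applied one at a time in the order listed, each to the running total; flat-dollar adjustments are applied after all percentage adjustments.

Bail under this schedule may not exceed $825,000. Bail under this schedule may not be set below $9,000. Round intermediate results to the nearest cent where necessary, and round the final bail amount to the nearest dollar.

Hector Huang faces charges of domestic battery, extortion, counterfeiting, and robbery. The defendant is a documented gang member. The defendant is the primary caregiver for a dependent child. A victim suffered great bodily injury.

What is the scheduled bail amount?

$312,800

Base amounts from the schedule: domestic battery $41,750; extortion $70,000; counterfeiting $4,000; robbery $142,000.
Stacking rule: highest base plus 20% of each additional charge. Highest is robbery at $142,000. Additional: $41,750 × 20% = $8,350; $70,000 × 20% = $14,000; $4,000 × 20% = $800. Combined base = $142,000 + $23,150 = $165,150.
Victim suffered great bodily injury (+100%): $165,150 × 2 = $330,300.
Defendant is the primary caregiver for a dependent (−$18,750 flat): $330,300 − $18,750 = $311,550.
Defendant is a documented gang member (+$1,250 flat): $311,550 + $1,250 = $312,800.
$312,800 is within the $825,000 maximum.
$312,800 is at or above the $9,000 minimum.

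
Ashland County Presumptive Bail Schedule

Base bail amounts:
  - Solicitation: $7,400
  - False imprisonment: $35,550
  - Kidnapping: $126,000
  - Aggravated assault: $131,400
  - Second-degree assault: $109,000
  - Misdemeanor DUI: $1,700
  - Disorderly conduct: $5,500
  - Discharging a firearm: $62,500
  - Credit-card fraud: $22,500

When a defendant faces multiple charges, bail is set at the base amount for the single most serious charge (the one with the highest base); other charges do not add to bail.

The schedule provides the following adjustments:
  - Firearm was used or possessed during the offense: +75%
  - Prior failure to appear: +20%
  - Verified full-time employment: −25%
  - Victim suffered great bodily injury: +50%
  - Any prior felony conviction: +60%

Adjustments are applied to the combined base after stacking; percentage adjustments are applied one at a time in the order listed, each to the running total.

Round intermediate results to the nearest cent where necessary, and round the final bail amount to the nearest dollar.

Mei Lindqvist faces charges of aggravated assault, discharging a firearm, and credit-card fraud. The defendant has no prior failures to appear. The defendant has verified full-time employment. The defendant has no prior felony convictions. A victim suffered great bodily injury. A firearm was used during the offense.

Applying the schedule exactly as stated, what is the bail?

$258,694

Base amounts from the schedule: aggravated assault $131,400; discharging a firearm $62,500; credit-card fraud $22,500.
Stacking rule: use the highest base only. Highest is aggravated assault at $131,400. Combined base = $131,400.
Firearm was used or possessed during the offense (+75%): $131,400 × 1.75 = $229,950.
Verified full-time employment (−25%): $229,950 × 0.75 = $172,462.50.
Victim suffered great bodily injury (+50%): $172,462.50 × 1.5 = $258,693.75.
Rounded to the nearest dollar: $258,694.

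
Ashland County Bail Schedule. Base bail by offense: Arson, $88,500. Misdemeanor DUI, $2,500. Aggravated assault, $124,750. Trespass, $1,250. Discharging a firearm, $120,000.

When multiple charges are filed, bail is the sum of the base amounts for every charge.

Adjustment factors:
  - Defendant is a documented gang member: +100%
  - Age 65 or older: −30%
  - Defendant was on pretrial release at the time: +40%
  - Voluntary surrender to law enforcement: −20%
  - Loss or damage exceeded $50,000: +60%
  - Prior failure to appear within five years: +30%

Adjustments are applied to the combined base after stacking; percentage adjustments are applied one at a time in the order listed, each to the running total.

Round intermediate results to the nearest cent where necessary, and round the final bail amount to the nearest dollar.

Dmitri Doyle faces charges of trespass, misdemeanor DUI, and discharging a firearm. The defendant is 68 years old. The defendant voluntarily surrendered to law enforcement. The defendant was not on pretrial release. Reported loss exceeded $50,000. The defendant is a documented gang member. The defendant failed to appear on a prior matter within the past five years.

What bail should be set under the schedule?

$288,288

Base amounts from the schedule: trespass $1,250; misdemeanor DUI $2,500; discharging a firearm $120,000.
Stacking rule: sum of all bases. $1,250 + $2,500 + $120,000 = $123,750.
Defendant is a documented gang member (+100%): $123,750 × 2 = $247,500.
Age 65 or older (−30%): $247,500 × 0.7 = $173,250.
Voluntary surrender to law enforcement (−20%): $173,250 × 0.8 = $138,600.
Loss or damage exceeded $50,000 (+60%): $138,600 × 1.6 = $221,760.
Prior failure to appear within five years (+30%): $221,760 × 1.3 = $288,288.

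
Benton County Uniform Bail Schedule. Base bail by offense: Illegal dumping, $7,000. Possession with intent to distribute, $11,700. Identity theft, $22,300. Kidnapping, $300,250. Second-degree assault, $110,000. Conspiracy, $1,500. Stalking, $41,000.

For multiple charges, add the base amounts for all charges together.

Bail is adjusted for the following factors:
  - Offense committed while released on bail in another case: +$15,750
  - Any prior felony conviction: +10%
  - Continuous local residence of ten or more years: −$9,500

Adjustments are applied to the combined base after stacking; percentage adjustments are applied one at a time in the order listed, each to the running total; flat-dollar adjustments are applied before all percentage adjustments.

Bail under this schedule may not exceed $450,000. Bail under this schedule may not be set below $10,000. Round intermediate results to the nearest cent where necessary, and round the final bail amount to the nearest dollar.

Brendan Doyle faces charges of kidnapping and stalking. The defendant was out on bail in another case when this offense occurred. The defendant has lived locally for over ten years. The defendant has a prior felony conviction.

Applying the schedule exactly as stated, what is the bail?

$382,250

Base amounts from the schedule: kidnapping $300,250; stalking $41,000.
Stacking rule: sum of all bases. $300,250 + $41,000 = $341,250.
Offense committed while released on bail in another case (+$15,750 flat): $341,250 + $15,750 = $357,000.
Continuous local residence of ten or more years (−$9,500 flat): $357,000 − $9,500 = $347,500.
Any prior felony conviction (+10%): $347,500 × 1.1 = $382,250.
$382,250 is within the $450,000 maximum.
$382,250 is at or above the $10,000 minimum.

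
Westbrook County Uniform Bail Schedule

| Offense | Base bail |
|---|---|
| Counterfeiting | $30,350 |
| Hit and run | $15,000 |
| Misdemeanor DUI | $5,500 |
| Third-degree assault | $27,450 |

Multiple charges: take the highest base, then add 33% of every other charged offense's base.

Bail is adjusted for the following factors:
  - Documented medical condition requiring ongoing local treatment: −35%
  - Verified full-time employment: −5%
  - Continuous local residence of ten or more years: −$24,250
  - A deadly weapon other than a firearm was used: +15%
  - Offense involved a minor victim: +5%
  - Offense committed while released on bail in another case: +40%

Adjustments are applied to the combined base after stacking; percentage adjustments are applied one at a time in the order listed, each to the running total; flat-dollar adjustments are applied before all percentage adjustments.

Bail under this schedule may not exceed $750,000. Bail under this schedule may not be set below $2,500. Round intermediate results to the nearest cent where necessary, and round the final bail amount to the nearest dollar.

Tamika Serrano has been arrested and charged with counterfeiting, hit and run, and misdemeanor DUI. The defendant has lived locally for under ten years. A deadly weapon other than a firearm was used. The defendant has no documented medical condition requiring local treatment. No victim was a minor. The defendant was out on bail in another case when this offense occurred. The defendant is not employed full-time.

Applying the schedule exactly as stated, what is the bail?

Base amounts from the schedule: counterfeiting $30,350; hit and run $15,000; misdemeanor DUI $5,500.
Stacking rule: highest base plus 33% of each additional charge. Highest is counterfeiting at $30,350. Additional: $15,000 × 33% = $4,950; $5,500 × 33% = $1,815. Combined base = $30,350 + $6,765 = $37,115.
A deadly weapon other than a firearm was used (+15%): $37,115 × 1.15 = $42,682.25.
Offense committed while released on bail in another case (+40%): $42,682.25 × 1.4 = $59,755.15.
$59,755.15 is within the $750,000 maximum.
$59,755.15 is at or above the $2,500 minimum.
Rounded to the nearest dollar: $59,755.

$59,755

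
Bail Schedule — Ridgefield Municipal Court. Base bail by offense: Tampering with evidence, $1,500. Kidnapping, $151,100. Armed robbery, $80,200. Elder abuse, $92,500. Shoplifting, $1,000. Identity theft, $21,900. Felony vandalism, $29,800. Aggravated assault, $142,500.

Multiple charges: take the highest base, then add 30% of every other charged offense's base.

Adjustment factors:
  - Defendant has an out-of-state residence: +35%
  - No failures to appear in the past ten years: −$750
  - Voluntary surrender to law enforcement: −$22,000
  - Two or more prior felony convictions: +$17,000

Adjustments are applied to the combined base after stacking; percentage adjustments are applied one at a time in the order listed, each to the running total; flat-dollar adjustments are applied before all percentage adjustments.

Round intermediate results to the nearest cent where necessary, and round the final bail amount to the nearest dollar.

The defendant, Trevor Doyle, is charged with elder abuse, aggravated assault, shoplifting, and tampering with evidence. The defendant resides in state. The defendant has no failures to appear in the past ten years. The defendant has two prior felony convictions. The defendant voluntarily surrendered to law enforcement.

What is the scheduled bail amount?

$165,250

Base amounts from the schedule: elder abuse $92,500; aggravated assault $142,500; shoplifting $1,000; tampering with evidence $1,500.
Stacking rule: highest base plus 30% of each additional charge. Highest is aggravated assault at $142,500. Additional: $92,500 × 30% = $27,750; $1,000 × 30% = $300; $1,500 × 30% = $450. Combined base = $142,500 + $28,500 = $171,000.
No failures to appear in the past ten years (−$750 flat): $171,000 − $750 = $170,250.
Voluntary surrender to law enforcement (−$22,000 flat): $170,250 − $22,000 = $148,250.
Two or more prior felony convictions (+$17,000 flat): $148,250 + $17,000 = $165,250.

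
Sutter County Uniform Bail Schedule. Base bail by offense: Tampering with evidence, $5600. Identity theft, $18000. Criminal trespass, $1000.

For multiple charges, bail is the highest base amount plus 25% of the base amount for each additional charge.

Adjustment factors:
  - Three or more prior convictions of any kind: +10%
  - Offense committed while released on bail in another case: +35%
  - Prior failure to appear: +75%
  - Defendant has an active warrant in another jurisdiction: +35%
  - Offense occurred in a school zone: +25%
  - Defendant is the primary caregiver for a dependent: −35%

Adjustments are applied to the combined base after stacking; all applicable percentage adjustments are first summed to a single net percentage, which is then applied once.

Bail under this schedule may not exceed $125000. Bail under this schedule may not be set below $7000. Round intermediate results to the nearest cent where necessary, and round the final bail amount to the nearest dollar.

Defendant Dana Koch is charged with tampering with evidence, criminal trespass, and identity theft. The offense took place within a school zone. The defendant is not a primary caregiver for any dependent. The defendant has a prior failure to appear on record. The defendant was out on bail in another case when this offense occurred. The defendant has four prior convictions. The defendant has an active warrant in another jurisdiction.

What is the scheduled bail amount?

$55020

Base amounts from the schedule: tampering with evidence $5600; criminal trespass $1000; identity theft $18000.
Stacking rule: highest base plus 25% of each additional charge. Highest is identity theft at $18000. Additional: $5600 × 25% = $1400; $1000 × 25% = $250. Combined base = $18000 + $1650 = $19650.
Net percentage adjustment: +10% +35% +75% +35% +25% = +180%. $19650 × 2.8 = $55020.
$55020 is within the $125000 maximum.
$55020 is at or above the $7000 minimum.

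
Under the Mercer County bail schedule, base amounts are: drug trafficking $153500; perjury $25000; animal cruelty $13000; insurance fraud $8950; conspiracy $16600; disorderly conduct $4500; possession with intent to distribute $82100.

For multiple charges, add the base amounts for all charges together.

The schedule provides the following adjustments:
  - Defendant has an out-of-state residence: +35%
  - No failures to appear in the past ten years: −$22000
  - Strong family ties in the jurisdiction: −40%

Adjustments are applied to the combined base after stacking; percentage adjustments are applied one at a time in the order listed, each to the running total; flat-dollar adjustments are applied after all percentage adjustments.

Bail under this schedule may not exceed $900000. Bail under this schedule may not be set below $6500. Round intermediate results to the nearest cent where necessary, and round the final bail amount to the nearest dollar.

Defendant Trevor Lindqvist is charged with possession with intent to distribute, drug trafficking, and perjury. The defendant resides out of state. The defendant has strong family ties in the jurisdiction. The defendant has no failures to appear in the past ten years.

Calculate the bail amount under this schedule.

$189086

Base amounts from the schedule: possession with intent to distribute $82100; drug trafficking $153500; perjury $25000.
Stacking rule: sum of all bases. $82100 + $153500 + $25000 = $260600.
Defendant has an out-of-state residence (+35%): $260600 × 1.35 = $351810.
Strong family ties in the jurisdiction (−40%): $351810 × 0.6 = $211086.
No failures to appear in the past ten years (−$22000 flat): $211086 − $22000 = $189086.
$189086 is within the $900000 maximum.
$189086 is at or above the $6500 minimum.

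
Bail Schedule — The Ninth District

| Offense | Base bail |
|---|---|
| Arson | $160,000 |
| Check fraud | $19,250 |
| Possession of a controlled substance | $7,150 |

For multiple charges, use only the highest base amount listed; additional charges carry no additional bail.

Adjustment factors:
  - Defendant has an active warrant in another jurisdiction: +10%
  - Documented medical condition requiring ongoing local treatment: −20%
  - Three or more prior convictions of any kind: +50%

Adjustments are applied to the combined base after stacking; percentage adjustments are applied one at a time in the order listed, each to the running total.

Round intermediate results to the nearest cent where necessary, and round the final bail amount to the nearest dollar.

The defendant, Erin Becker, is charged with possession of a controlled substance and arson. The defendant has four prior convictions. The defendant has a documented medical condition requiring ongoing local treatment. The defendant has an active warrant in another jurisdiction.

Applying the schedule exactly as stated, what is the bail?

$211,200

Base amounts from the schedule: possession of a controlled substance $7,150; arson $160,000.
Stacking rule: use the highest base only. Highest is arson at $160,000. Combined base = $160,000.
Defendant has an active warrant in another jurisdiction (+10%): $160,000 × 1.1 = $176,000.
Documented medical condition requiring ongoing local treatment (−20%): $176,000 × 0.8 = $140,800.
Three or more prior convictions of any kind (+50%): $140,800 × 1.5 = $211,200.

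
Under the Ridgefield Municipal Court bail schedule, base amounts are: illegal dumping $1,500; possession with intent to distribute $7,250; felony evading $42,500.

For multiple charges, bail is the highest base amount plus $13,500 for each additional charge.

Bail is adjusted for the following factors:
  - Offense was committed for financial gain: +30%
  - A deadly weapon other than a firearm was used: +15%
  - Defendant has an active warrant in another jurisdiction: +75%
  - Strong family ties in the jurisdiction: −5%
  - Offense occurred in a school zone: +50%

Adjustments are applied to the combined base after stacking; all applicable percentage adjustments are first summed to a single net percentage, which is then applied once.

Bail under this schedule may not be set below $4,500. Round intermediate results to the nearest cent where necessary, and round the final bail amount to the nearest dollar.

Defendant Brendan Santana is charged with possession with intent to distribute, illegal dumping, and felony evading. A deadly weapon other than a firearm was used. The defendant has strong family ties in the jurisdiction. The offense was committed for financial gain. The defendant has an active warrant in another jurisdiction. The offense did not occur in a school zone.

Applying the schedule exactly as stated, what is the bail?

$149,425

Base amounts from the schedule: possession with intent to distribute $7,250; illegal dumping $1,500; felony evading $42,500.
Stacking rule: highest base plus $13,500 per additional charge. Highest is felony evading at $42,500; 2 additional charges → +$27,000. Combined base = $69,500.
Net percentage adjustment: +30% +15% +75% −5% = +115%. $69,500 × 2.15 = $149,425.
$149,425 is at or above the $4,500 minimum.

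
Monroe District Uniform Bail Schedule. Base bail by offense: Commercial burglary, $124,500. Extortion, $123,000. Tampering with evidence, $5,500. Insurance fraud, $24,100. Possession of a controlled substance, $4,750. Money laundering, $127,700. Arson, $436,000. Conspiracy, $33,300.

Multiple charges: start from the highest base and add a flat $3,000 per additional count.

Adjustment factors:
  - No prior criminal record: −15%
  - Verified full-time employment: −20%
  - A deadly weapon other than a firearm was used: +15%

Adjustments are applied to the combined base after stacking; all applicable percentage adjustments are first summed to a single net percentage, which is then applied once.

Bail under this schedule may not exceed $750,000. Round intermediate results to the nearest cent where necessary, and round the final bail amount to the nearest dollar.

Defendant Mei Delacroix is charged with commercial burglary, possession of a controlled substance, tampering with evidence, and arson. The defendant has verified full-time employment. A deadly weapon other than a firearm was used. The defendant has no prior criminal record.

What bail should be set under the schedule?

$356,000

Base amounts from the schedule: commercial burglary $124,500; possession of a controlled substance $4,750; tampering with evidence $5,500; arson $436,000.
Stacking rule: highest base plus $3,000 per additional charge. Highest is arson at $436,000; 3 additional charges → +$9,000. Combined base = $445,000.
Net percentage adjustment: −15% −20% +15% = −20%. $445,000 × 0.8 = $356,000.
$356,000 is within the $750,000 maximum.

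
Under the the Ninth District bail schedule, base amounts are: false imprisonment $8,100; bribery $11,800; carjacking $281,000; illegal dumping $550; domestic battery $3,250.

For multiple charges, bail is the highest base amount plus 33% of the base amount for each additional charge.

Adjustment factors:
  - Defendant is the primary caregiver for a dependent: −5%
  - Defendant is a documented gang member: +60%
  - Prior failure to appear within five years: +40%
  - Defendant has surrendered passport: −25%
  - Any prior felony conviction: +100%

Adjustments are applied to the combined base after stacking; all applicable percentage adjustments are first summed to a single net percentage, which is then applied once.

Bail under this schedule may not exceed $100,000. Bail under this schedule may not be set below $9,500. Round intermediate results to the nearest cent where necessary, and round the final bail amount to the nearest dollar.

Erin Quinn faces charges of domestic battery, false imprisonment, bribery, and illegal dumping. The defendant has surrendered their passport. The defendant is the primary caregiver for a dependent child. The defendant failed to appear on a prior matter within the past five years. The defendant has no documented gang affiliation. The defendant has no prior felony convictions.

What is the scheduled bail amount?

Base amounts from the schedule: domestic battery $3,250; false imprisonment $8,100; bribery $11,800; illegal dumping $550.
Stacking rule: highest base plus 33% of each additional charge. Highest is bribery at $11,800. Additional: $3,250 × 33% = $1,072.50; $8,100 × 33% = $2,673; $550 × 33% = $181.50. Combined base = $11,800 + $3,927 = $15,727.
Net percentage adjustment: −5% +40% −25% = +10%. $15,727 × 1.1 = $17,299.70.
$17,299.70 is within the $100,000 maximum.
$17,299.70 is at or above the $9,500 minimum.
Rounded to the nearest dollar: $17,300.

$17,300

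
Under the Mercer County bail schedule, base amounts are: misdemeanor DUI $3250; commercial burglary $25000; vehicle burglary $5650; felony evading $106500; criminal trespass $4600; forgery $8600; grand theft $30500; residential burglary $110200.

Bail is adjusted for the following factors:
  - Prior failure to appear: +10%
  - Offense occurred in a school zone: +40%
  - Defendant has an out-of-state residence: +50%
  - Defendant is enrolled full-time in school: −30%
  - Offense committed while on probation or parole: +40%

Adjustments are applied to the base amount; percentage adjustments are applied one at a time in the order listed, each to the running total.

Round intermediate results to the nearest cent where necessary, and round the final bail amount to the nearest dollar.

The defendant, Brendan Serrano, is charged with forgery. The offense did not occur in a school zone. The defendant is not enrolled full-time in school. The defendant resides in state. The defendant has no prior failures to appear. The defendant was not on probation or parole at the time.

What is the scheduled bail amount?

$8600

Base amounts from the schedule: forgery $8600.
Single charge. Combined base = $8600.
No adjustment factors apply to this defendant.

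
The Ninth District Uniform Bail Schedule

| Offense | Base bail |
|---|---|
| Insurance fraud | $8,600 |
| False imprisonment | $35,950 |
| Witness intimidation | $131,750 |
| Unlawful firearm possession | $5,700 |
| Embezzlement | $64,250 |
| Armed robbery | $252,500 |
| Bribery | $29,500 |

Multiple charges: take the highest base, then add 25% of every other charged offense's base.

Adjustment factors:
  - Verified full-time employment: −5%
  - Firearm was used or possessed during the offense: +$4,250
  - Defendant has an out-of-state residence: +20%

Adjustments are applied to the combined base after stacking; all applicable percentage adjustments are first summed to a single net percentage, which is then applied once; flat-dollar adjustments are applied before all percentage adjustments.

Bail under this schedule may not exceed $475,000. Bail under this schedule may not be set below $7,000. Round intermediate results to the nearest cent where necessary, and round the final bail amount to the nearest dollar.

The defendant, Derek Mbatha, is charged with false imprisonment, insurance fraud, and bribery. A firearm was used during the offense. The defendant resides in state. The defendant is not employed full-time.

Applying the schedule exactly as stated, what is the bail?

$49,725

Base amounts from the schedule: false imprisonment $35,950; insurance fraud $8,600; bribery $29,500.
Stacking rule: highest base plus 25% of each additional charge. Highest is false imprisonment at $35,950. Additional: $8,600 × 25% = $2,150; $29,500 × 25% = $7,375. Combined base = $35,950 + $9,525 = $45,475.
Firearm was used or possessed during the offense (+$4,250 flat): $45,475 + $4,250 = $49,725.
$49,725 is within the $475,000 maximum.
$49,725 is at or above the $7,000 minimum.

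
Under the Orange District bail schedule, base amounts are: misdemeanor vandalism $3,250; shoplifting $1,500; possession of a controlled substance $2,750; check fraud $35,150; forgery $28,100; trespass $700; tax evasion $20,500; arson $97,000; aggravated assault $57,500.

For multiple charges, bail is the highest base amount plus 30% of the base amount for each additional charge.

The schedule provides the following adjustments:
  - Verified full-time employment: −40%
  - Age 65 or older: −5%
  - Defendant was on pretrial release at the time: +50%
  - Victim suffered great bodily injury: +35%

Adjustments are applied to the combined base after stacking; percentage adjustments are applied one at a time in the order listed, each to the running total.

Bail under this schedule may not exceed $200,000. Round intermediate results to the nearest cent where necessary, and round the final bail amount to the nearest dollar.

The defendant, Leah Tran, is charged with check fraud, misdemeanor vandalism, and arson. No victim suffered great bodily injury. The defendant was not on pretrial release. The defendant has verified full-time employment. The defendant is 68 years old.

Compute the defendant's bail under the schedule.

$61,856

Base amounts from the schedule: check fraud $35,150; misdemeanor vandalism $3,250; arson $97,000.
Stacking rule: highest base plus 30% of each additional charge. Highest is arson at $97,000. Additional: $35,150 × 30% = $10,545; $3,250 × 30% = $975. Combined base = $97,000 + $11,520 = $108,520.
Verified full-time employment (−40%): $108,520 × 0.6 = $65,112.
Age 65 or older (−5%): $65,112 × 0.95 = $61,856.40.
$61,856.40 is within the $200,000 maximum.
Rounded to the nearest dollar: $61,856.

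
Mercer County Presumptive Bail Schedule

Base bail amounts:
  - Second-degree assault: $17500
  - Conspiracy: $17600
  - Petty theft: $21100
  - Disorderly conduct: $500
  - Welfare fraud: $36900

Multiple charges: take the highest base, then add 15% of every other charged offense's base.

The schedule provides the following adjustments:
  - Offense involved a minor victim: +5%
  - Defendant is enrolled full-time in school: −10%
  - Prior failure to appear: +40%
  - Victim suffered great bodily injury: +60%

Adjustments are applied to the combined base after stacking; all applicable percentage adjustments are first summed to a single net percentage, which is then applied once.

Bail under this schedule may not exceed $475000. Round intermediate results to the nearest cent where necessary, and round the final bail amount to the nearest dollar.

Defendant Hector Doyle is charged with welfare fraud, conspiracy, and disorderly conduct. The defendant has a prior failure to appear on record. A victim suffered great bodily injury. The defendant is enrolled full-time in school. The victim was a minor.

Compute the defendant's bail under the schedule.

$77249

Base amounts from the schedule: welfare fraud $36900; conspiracy $17600; disorderly conduct $500.
Stacking rule: highest base plus 15% of each additional charge. Highest is welfare fraud at $36900. Additional: $17600 × 15% = $2640; $500 × 15% = $75. Combined base = $36900 + $2715 = $39615.
Net percentage adjustment: +5% −10% +40% +60% = +95%. $39615 × 1.95 = $77249.25.
$77249.25 is within the $475000 maximum.
Rounded to the nearest dollar: $77249.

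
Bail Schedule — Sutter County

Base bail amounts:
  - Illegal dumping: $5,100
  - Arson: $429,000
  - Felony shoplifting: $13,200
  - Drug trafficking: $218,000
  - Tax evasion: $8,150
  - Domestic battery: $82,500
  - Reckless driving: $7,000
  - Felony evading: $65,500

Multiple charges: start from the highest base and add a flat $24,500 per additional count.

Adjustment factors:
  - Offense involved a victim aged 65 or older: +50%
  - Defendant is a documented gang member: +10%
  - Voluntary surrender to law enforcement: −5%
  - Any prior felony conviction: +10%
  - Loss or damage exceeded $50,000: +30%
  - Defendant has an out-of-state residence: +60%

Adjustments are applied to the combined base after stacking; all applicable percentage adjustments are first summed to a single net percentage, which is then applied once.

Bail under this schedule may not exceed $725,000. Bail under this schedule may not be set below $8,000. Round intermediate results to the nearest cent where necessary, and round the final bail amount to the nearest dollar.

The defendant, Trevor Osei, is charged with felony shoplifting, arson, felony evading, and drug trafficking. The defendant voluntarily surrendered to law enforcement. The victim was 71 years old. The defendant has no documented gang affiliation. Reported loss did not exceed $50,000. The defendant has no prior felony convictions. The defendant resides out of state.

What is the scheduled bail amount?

Base amounts from the schedule: felony shoplifting $13,200; arson $429,000; felony evading $65,500; drug trafficking $218,000.
Stacking rule: highest base plus $24,500 per additional charge. Highest is arson at $429,000; 3 additional charges → +$73,500. Combined base = $502,500.
Net percentage adjustment: +50% −5% +60% = +105%. $502,500 × 2.05 = $1,030,125.
Result $1,030,125 exceeds the maximum of $725,000; bail is capped at $725,000.
$725,000 is at or above the $8,000 minimum.

$725,000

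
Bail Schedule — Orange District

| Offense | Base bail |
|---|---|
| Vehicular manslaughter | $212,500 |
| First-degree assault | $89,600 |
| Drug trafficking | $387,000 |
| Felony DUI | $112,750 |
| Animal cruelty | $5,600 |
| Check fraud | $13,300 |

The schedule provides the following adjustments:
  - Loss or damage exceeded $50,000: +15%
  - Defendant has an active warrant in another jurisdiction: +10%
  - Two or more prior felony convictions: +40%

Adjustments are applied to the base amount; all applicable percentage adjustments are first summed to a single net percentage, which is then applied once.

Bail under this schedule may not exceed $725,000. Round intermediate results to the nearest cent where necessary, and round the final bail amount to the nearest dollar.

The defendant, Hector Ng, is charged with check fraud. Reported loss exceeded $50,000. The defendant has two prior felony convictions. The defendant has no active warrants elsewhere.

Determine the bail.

$20,615

Base amounts from the schedule: check fraud $13,300.
Single charge. Combined base = $13,300.
Net percentage adjustment: +15% +40% = +55%. $13,300 × 1.55 = $20,615.
$20,615 is within the $725,000 maximum.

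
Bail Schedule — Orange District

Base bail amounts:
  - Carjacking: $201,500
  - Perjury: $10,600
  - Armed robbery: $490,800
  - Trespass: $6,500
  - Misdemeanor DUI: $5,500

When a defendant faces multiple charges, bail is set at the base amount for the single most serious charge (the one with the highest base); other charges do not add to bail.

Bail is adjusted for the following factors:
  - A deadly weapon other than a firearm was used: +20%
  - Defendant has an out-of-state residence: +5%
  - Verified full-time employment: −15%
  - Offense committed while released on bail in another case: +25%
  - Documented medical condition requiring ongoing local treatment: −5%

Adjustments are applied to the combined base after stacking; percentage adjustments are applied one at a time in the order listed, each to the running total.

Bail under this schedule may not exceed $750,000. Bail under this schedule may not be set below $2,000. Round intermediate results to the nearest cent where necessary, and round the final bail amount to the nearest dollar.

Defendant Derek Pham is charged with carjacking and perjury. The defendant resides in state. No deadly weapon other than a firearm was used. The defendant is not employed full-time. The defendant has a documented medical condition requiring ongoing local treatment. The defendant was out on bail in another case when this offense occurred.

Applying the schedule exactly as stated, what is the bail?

$239,281

Base amounts from the schedule: carjacking $201,500; perjury $10,600.
Stacking rule: use the highest base only. Highest is carjacking at $201,500. Combined base = $201,500.
Offense committed while released on bail in another case (+25%): $201,500 × 1.25 = $251,875.
Documented medical condition requiring ongoing local treatment (−5%): $251,875 × 0.95 = $239,281.25.
$239,281.25 is within the $750,000 maximum.
$239,281.25 is at or above the $2,000 minimum.
Rounded to the nearest dollar: $239,281.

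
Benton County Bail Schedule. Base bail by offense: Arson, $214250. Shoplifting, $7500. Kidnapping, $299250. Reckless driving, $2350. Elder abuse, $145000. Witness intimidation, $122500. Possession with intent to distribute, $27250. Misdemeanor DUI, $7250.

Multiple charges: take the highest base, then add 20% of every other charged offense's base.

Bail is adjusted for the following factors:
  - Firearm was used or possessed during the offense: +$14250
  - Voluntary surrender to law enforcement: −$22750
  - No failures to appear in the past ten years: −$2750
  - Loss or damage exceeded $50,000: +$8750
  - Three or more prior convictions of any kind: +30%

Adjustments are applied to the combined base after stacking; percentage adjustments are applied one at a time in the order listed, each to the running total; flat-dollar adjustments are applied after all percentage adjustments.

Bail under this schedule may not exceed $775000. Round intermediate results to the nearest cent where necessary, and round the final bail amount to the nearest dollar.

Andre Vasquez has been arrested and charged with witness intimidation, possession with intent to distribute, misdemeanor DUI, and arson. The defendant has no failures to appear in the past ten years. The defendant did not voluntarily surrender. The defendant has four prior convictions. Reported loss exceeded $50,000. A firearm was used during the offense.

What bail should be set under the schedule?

$339595

Base amounts from the schedule: witness intimidation $122500; possession with intent to distribute $27250; misdemeanor DUI $7250; arson $214250.
Stacking rule: highest base plus 20% of each additional charge. Highest is arson at $214250. Additional: $122500 × 20% = $24500; $27250 × 20% = $5450; $7250 × 20% = $1450. Combined base = $214250 + $31400 = $245650.
Three or more prior convictions of any kind (+30%): $245650 × 1.3 = $319345.
Firearm was used or possessed during the offense (+$14250 flat): $319345 + $14250 = $333595.
No failures to appear in the past ten years (−$2750 flat): $333595 − $2750 = $330845.
Loss or damage exceeded $50,000 (+$8750 flat): $330845 + $8750 = $339595.
$339595 is within the $775000 maximum.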